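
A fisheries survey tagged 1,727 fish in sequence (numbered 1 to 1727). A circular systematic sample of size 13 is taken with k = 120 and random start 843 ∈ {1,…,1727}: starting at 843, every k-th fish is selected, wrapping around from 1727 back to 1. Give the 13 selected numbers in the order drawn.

843, 963, 1083, 1203, 1323, 1443, 1563, 1683, 76, 196, 316, 436, 556

Selection 1: 843
Selection 2: 843 + 120 = 963
Selection 3: 963 + 120 = 1083
Selection 4: 1083 + 120 = 1203
Selection 5: 1203 + 120 = 1323
Selection 6: 1323 + 120 = 1443
Selection 7: 1443 + 120 = 1563
Selection 8: 1563 + 120 = 1683
Selection 9: 1683 + 120 = 1803 → 1803 − 1727 = 76
Selection 10: 76 + 120 = 196
Selection 11: 196 + 120 = 316
Selection 12: 316 + 120 = 436
Selection 13: 436 + 120 = 556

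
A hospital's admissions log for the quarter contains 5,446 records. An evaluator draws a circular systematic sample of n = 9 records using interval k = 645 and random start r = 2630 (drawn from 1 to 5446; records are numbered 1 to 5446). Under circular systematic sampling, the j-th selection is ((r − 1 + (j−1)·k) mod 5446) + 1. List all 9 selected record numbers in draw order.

2630, 3275, 3920, 4565, 5210, 409, 1054, 1699, 2344

Selection 1: 2630
Selection 2: 2630 + 645 = 3275
Selection 3: 3275 + 645 = 3920
Selection 4: 3920 + 645 = 4565
Selection 5: 4565 + 645 = 5210
Selection 6: 5210 + 645 = 5855 → 5855 − 5446 = 409
Selection 7: 409 + 645 = 1054
Selection 8: 1054 + 645 = 1699
Selection 9: 1699 + 645 = 2344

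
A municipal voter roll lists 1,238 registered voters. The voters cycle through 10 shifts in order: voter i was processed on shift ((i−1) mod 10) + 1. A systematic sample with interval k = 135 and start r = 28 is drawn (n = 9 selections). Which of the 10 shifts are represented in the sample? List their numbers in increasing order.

3, 8

Consecutive selections differ by k = 135, so their shift numbers differ by 135 mod 10 = 5.
gcd(135, 10) = 5, so the sample visits 10/5 = 2 distinct residues mod 10.
Start 28 is shift 8; the shifts hit are 3, 8.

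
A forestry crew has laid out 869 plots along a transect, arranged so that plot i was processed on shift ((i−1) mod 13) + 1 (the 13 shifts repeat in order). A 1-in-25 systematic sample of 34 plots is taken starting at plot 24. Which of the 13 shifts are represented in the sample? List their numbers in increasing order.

1, 2, 3, 4, 5, 6, 7, 8, 9, 10, 11, 12, 13

Consecutive selections differ by k = 25, so their shift numbers differ by 25 mod 13 = 12.
gcd(25, 13) = 1, so the sample visits 13/1 = 13 distinct residues mod 13.
Start 24 is shift 11; the shifts hit are 1, 2, 3, 4, 5, 6, 7, 8, 9, 10, 11, 12, 13.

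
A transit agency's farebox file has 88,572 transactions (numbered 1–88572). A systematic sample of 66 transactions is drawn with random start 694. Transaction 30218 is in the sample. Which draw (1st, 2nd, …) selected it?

23

k = 88572/66 = 1342
position = (30218 − 694)/1342 + 1 = 29524/1342 + 1 = 22 + 1 = 23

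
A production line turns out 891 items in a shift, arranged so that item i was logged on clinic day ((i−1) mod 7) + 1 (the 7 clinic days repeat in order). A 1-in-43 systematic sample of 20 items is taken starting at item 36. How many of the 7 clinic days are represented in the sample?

7

Consecutive selections differ by k = 43, so their clinic day numbers differ by 43 mod 7 = 1.
gcd(43, 7) = 1, so the sample visits 7/1 = 7 distinct residues mod 7.
Start 36 is clinic day 1; the clinic days hit are 1, 2, 3, 4, 5, 6, 7.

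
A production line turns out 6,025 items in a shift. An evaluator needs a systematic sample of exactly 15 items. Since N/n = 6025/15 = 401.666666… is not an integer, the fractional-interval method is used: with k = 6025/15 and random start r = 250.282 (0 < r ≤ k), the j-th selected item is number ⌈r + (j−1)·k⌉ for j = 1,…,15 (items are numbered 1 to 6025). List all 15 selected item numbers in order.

251, 652, 1054, 1456, 1857, 2259, 2661, 3062, 3464, 3866, 4267, 4669, 5071, 5472, 5874

j=1: r + 0k = 250.282 → ⌈·⌉ = 251
j=2: r + 1k = 651.948666… → ⌈·⌉ = 652
j=3: r + 2k = 1053.615333… → ⌈·⌉ = 1054
j=4: r + 3k = 1455.282 → ⌈·⌉ = 1456
j=5: r + 4k = 1856.948666… → ⌈·⌉ = 1857
j=6: r + 5k = 2258.615333… → ⌈·⌉ = 2259
j=7: r + 6k = 2660.282 → ⌈·⌉ = 2661
j=8: r + 7k = 3061.948666… → ⌈·⌉ = 3062
j=9: r + 8k = 3463.615333… → ⌈·⌉ = 3464
j=10: r + 9k = 3865.282 → ⌈·⌉ = 3866
j=11: r + 10k = 4266.948666… → ⌈·⌉ = 4267
j=12: r + 11k = 4668.615333… → ⌈·⌉ = 4669
j=13: r + 12k = 5070.282 → ⌈·⌉ = 5071
j=14: r + 13k = 5471.948666… → ⌈·⌉ = 5472
j=15: r + 14k = 5873.615333… → ⌈·⌉ = 5874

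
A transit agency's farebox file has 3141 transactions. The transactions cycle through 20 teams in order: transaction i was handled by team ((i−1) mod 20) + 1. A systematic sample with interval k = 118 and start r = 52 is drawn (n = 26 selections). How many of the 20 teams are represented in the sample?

Consecutive selections differ by k = 118, so their team numbers differ by 118 mod 20 = 18.
gcd(118, 20) = 2, so the sample visits 20/2 = 10 distinct residues mod 20.
Start 52 is team 12; the teams hit are 2, 4, 6, 8, 10, 12, 14, 16, 18, 20.

10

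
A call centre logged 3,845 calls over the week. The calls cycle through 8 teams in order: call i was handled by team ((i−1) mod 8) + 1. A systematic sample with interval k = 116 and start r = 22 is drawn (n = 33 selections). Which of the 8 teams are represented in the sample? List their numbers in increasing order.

2, 6

Consecutive selections differ by k = 116, so their team numbers differ by 116 mod 8 = 4.
gcd(116, 8) = 4, so the sample visits 8/4 = 2 distinct residues mod 8.
Start 22 is team 6; the teams hit are 2, 6.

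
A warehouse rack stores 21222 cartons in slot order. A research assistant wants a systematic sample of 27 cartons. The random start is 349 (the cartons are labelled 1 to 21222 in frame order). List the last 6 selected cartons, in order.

k = N/n = 21222/27 = 786
22nd selection = 349 + 21×786 = 16855
23rd: 16855 + 786 = 17641
24th: 17641 + 786 = 18427
25th: 18427 + 786 = 19213
26th: 19213 + 786 = 19999
27th: 19999 + 786 = 20785

16855, 17641, 18427, 19213, 19999, 20785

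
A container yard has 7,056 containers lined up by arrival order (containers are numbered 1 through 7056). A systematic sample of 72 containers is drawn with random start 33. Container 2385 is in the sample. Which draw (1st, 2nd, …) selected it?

k = 7056/72 = 98
position = (2385 − 33)/98 + 1 = 2352/98 + 1 = 24 + 1 = 25

25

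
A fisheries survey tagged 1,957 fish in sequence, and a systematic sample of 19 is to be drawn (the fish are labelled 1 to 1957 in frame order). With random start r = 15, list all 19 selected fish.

15, 118, 221, 324, 427, 530, 633, 736, 839, 942, 1045, 1148, 1251, 1354, 1457, 1560, 1663, 1766, 1869

k = N/n = 1957/19 = 103
fish 1: 15
fish 2: 15 + 103 = 118
fish 3: 118 + 103 = 221
fish 4: 221 + 103 = 324
fish 5: 324 + 103 = 427
fish 6: 427 + 103 = 530
fish 7: 530 + 103 = 633
fish 8: 633 + 103 = 736
fish 9: 736 + 103 = 839
fish 10: 839 + 103 = 942
fish 11: 942 + 103 = 1045
fish 12: 1045 + 103 = 1148
fish 13: 1148 + 103 = 1251
fish 14: 1251 + 103 = 1354
fish 15: 1354 + 103 = 1457
fish 16: 1457 + 103 = 1560
fish 17: 1560 + 103 = 1663
fish 18: 1663 + 103 = 1766
fish 19: 1766 + 103 = 1869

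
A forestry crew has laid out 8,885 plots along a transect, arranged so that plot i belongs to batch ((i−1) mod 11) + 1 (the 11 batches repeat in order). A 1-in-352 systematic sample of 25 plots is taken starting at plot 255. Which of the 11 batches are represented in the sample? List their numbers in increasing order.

Consecutive selections differ by k = 352, so their batch numbers differ by 352 mod 11 = 0.
gcd(352, 11) = 11, so the sample visits 11/11 = 1 distinct residues mod 11.
Start 255 is batch 2; the batches hit are 2.

2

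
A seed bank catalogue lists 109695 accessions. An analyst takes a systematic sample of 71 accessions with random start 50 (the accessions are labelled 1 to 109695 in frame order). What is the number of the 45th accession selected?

k = 109695/71 = 1545
45th selection = r + (45−1)·k = 50 + 44×1545 = 50 + 67980 = 68030

68030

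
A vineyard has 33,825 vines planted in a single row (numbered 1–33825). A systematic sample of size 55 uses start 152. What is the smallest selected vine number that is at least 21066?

k = 33825/55 = 615
Steps past start: ⌈(21066 − 152)/615⌉ = ⌈20914/615⌉ = 35
Selected vine: 152 + 35×615 = 21677

21677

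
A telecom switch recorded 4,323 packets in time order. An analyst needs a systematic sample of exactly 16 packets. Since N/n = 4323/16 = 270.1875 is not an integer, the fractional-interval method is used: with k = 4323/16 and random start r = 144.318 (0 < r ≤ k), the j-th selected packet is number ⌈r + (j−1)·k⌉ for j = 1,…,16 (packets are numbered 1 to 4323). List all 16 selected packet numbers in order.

145, 415, 685, 955, 1226, 1496, 1766, 2036, 2306, 2577, 2847, 3117, 3387, 3657, 3927, 4198

j=1: r + 0k = 144.318 → ⌈·⌉ = 145
j=2: r + 1k = 414.5055 → ⌈·⌉ = 415
j=3: r + 2k = 684.693 → ⌈·⌉ = 685
j=4: r + 3k = 954.8805 → ⌈·⌉ = 955
j=5: r + 4k = 1225.068 → ⌈·⌉ = 1226
j=6: r + 5k = 1495.2555 → ⌈·⌉ = 1496
j=7: r + 6k = 1765.443 → ⌈·⌉ = 1766
j=8: r + 7k = 2035.6305 → ⌈·⌉ = 2036
j=9: r + 8k = 2305.818 → ⌈·⌉ = 2306
j=10: r + 9k = 2576.0055 → ⌈·⌉ = 2577
j=11: r + 10k = 2846.193 → ⌈·⌉ = 2847
j=12: r + 11k = 3116.3805 → ⌈·⌉ = 3117
j=13: r + 12k = 3386.568 → ⌈·⌉ = 3387
j=14: r + 13k = 3656.7555 → ⌈·⌉ = 3657
j=15: r + 14k = 3926.943 → ⌈·⌉ = 3927
j=16: r + 15k = 4197.1305 → ⌈·⌉ = 4198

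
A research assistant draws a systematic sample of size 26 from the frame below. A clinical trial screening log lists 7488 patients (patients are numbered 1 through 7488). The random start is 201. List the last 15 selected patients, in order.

k = N/n = 7488/26 = 288
12th selection = 201 + 11×288 = 3369
13th: 3369 + 288 = 3657
14th: 3657 + 288 = 3945
15th: 3945 + 288 = 4233
16th: 4233 + 288 = 4521
17th: 4521 + 288 = 4809
18th: 4809 + 288 = 5097
19th: 5097 + 288 = 5385
20th: 5385 + 288 = 5673
21st: 5673 + 288 = 5961
22nd: 5961 + 288 = 6249
23rd: 6249 + 288 = 6537
24th: 6537 + 288 = 6825
25th: 6825 + 288 = 7113
26th: 7113 + 288 = 7401

3369, 3657, 3945, 4233, 4521, 4809, 5097, 5385, 5673, 5961, 6249, 6537, 6825, 7113, 7401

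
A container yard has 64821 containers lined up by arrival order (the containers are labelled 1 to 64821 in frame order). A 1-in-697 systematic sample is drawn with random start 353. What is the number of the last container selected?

k = 697
93rd selection = r + (93−1)·k = 353 + 92×697 = 353 + 64124 = 64477

64477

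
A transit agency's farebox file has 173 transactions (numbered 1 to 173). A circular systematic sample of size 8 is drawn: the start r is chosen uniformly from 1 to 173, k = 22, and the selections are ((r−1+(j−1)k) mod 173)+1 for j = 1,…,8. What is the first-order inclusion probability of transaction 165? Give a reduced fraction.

8/173

For each position j, as r ranges over 1…173 the j-th selection hits every transaction exactly once, so transaction 165 is selected for exactly 8 of the 173 starts.
Inclusion probability = 8/173.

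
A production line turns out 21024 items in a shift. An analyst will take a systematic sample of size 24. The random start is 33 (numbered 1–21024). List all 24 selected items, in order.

k = N/n = 21024/24 = 876
item 1: 33
item 2: 33 + 876 = 909
item 3: 909 + 876 = 1785
item 4: 1785 + 876 = 2661
item 5: 2661 + 876 = 3537
item 6: 3537 + 876 = 4413
item 7: 4413 + 876 = 5289
item 8: 5289 + 876 = 6165
item 9: 6165 + 876 = 7041
item 10: 7041 + 876 = 7917
item 11: 7917 + 876 = 8793
item 12: 8793 + 876 = 9669
item 13: 9669 + 876 = 10545
item 14: 10545 + 876 = 11421
item 15: 11421 + 876 = 12297
item 16: 12297 + 876 = 13173
item 17: 13173 + 876 = 14049
item 18: 14049 + 876 = 14925
item 19: 14925 + 876 = 15801
item 20: 15801 + 876 = 16677
item 21: 16677 + 876 = 17553
item 22: 17553 + 876 = 18429
item 23: 18429 + 876 = 19305
item 24: 19305 + 876 = 20181

33, 909, 1785, 2661, 3537, 4413, 5289, 6165, 7041, 7917, 8793, 9669, 10545, 11421, 12297, 13173, 14049, 14925, 15801, 16677, 17553, 18429, 19305, 20181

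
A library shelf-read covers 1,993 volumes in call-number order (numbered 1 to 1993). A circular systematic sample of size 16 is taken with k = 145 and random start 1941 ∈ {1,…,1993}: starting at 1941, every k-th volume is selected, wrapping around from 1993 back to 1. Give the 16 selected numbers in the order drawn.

1941, 93, 238, 383, 528, 673, 818, 963, 1108, 1253, 1398, 1543, 1688, 1833, 1978, 130

Selection 1: 1941
Selection 2: 1941 + 145 = 2086 → 2086 − 1993 = 93
Selection 3: 93 + 145 = 238
Selection 4: 238 + 145 = 383
Selection 5: 383 + 145 = 528
Selection 6: 528 + 145 = 673
Selection 7: 673 + 145 = 818
Selection 8: 818 + 145 = 963
Selection 9: 963 + 145 = 1108
Selection 10: 1108 + 145 = 1253
Selection 11: 1253 + 145 = 1398
Selection 12: 1398 + 145 = 1543
Selection 13: 1543 + 145 = 1688
Selection 14: 1688 + 145 = 1833
Selection 15: 1833 + 145 = 1978
Selection 16: 1978 + 145 = 2123 → 2123 − 1993 = 130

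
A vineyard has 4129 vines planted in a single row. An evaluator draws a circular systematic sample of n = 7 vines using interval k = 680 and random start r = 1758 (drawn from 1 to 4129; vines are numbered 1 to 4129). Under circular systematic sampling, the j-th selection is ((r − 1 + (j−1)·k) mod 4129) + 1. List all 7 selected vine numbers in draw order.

Selection 1: 1758
Selection 2: 1758 + 680 = 2438
Selection 3: 2438 + 680 = 3118
Selection 4: 3118 + 680 = 3798
Selection 5: 3798 + 680 = 4478 → 4478 − 4129 = 349
Selection 6: 349 + 680 = 1029
Selection 7: 1029 + 680 = 1709

1758, 2438, 3118, 3798, 349, 1029, 1709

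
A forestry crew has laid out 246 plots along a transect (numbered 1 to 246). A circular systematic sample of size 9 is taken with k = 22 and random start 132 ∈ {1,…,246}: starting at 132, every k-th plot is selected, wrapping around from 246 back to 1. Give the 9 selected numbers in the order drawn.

Selection 1: 132
Selection 2: 132 + 22 = 154
Selection 3: 154 + 22 = 176
Selection 4: 176 + 22 = 198
Selection 5: 198 + 22 = 220
Selection 6: 220 + 22 = 242
Selection 7: 242 + 22 = 264 → 264 − 246 = 18
Selection 8: 18 + 22 = 40
Selection 9: 40 + 22 = 62

132, 154, 176, 198, 220, 242, 18, 40, 62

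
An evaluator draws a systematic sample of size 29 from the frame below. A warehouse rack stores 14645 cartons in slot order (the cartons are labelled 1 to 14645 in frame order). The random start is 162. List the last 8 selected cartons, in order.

10767, 11272, 11777, 12282, 12787, 13292, 13797, 14302

k = N/n = 14645/29 = 505
22nd selection = 162 + 21×505 = 10767
23rd: 10767 + 505 = 11272
24th: 11272 + 505 = 11777
25th: 11777 + 505 = 12282
26th: 12282 + 505 = 12787
27th: 12787 + 505 = 13292
28th: 13292 + 505 = 13797
29th: 13797 + 505 = 14302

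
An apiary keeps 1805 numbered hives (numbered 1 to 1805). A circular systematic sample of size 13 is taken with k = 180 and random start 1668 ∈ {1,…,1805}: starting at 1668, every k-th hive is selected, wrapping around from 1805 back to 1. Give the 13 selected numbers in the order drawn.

Selection 1: 1668
Selection 2: 1668 + 180 = 1848 → 1848 − 1805 = 43
Selection 3: 43 + 180 = 223
Selection 4: 223 + 180 = 403
Selection 5: 403 + 180 = 583
Selection 6: 583 + 180 = 763
Selection 7: 763 + 180 = 943
Selection 8: 943 + 180 = 1123
Selection 9: 1123 + 180 = 1303
Selection 10: 1303 + 180 = 1483
Selection 11: 1483 + 180 = 1663
Selection 12: 1663 + 180 = 1843 → 1843 − 1805 = 38
Selection 13: 38 + 180 = 218

1668, 43, 223, 403, 583, 763, 943, 1123, 1303, 1483, 1663, 38, 218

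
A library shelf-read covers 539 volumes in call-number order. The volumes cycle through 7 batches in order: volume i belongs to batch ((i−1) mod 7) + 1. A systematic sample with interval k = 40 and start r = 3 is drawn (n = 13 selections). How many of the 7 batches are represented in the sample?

Consecutive selections differ by k = 40, so their batch numbers differ by 40 mod 7 = 5.
gcd(40, 7) = 1, so the sample visits 7/1 = 7 distinct residues mod 7.
Start 3 is batch 3; the batches hit are 1, 2, 3, 4, 5, 6, 7.

7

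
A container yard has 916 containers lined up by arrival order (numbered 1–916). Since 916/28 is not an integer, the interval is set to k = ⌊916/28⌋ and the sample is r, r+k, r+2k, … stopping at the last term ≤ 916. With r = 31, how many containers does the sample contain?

28

k = ⌊916/28⌋ = 32
Achieved size = ⌊(916 − 31)/32⌋ + 1 = ⌊885/32⌋ + 1 = 27 + 1 = 28
(last selection: 31 + 27×32 = 895 ≤ 916; next would be 927 > 916)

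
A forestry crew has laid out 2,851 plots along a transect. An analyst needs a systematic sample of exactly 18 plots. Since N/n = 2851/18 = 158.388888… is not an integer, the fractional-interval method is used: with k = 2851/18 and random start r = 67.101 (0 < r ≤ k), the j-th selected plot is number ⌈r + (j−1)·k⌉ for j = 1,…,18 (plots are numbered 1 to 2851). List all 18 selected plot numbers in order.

j=1: r + 0k = 67.101 → ⌈·⌉ = 68
j=2: r + 1k = 225.489888… → ⌈·⌉ = 226
j=3: r + 2k = 383.878777… → ⌈·⌉ = 384
j=4: r + 3k = 542.267666… → ⌈·⌉ = 543
j=5: r + 4k = 700.656555… → ⌈·⌉ = 701
j=6: r + 5k = 859.045444… → ⌈·⌉ = 860
j=7: r + 6k = 1017.434333… → ⌈·⌉ = 1018
j=8: r + 7k = 1175.823222… → ⌈·⌉ = 1176
j=9: r + 8k = 1334.212111… → ⌈·⌉ = 1335
j=10: r + 9k = 1492.601 → ⌈·⌉ = 1493
j=11: r + 10k = 1650.989888… → ⌈·⌉ = 1651
j=12: r + 11k = 1809.378777… → ⌈·⌉ = 1810
j=13: r + 12k = 1967.767666… → ⌈·⌉ = 1968
j=14: r + 13k = 2126.156555… → ⌈·⌉ = 2127
j=15: r + 14k = 2284.545444… → ⌈·⌉ = 2285
j=16: r + 15k = 2442.934333… → ⌈·⌉ = 2443
j=17: r + 16k = 2601.323222… → ⌈·⌉ = 2602
j=18: r + 17k = 2759.712111… → ⌈·⌉ = 2760

68, 226, 384, 543, 701, 860, 1018, 1176, 1335, 1493, 1651, 1810, 1968, 2127, 2285, 2443, 2602, 2760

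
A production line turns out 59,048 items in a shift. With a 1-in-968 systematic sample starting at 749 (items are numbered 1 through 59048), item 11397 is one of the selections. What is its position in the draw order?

k = 968
position = (11397 − 749)/968 + 1 = 10648/968 + 1 = 11 + 1 = 12

12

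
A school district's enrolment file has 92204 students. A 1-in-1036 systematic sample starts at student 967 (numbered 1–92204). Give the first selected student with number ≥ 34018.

k = 1036
Steps past start: ⌈(34018 − 967)/1036⌉ = ⌈33051/1036⌉ = 32
Selected student: 967 + 32×1036 = 34119

34119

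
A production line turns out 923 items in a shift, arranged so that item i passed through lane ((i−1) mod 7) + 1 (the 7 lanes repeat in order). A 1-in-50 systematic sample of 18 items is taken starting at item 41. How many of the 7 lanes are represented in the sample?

7

Consecutive selections differ by k = 50, so their lane numbers differ by 50 mod 7 = 1.
gcd(50, 7) = 1, so the sample visits 7/1 = 7 distinct residues mod 7.
Start 41 is lane 6; the lanes hit are 1, 2, 3, 4, 5, 6, 7.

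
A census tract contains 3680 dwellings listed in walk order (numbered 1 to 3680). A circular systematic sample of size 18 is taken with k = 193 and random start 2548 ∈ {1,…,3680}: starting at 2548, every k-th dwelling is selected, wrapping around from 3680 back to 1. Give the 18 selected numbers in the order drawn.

Selection 1: 2548
Selection 2: 2548 + 193 = 2741
Selection 3: 2741 + 193 = 2934
Selection 4: 2934 + 193 = 3127
Selection 5: 3127 + 193 = 3320
Selection 6: 3320 + 193 = 3513
Selection 7: 3513 + 193 = 3706 → 3706 − 3680 = 26
Selection 8: 26 + 193 = 219
Selection 9: 219 + 193 = 412
Selection 10: 412 + 193 = 605
Selection 11: 605 + 193 = 798
Selection 12: 798 + 193 = 991
Selection 13: 991 + 193 = 1184
Selection 14: 1184 + 193 = 1377
Selection 15: 1377 + 193 = 1570
Selection 16: 1570 + 193 = 1763
Selection 17: 1763 + 193 = 1956
Selection 18: 1956 + 193 = 2149

2548, 2741, 2934, 3127, 3320, 3513, 26, 219, 412, 605, 798, 991, 1184, 1377, 1570, 1763, 1956, 2149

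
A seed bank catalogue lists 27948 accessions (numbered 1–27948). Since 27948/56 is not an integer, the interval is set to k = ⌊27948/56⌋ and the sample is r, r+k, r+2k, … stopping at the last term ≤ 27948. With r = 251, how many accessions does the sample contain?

k = ⌊27948/56⌋ = 499
Achieved size = ⌊(27948 − 251)/499⌋ + 1 = ⌊27697/499⌋ + 1 = 55 + 1 = 56
(last selection: 251 + 55×499 = 27696 ≤ 27948; next would be 28195 > 27948)

56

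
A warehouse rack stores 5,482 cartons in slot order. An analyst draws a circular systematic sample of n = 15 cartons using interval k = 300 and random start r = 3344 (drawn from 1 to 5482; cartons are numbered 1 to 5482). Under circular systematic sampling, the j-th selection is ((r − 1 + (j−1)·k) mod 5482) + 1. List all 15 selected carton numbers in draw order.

3344, 3644, 3944, 4244, 4544, 4844, 5144, 5444, 262, 562, 862, 1162, 1462, 1762, 2062

Selection 1: 3344
Selection 2: 3344 + 300 = 3644
Selection 3: 3644 + 300 = 3944
Selection 4: 3944 + 300 = 4244
Selection 5: 4244 + 300 = 4544
Selection 6: 4544 + 300 = 4844
Selection 7: 4844 + 300 = 5144
Selection 8: 5144 + 300 = 5444
Selection 9: 5444 + 300 = 5744 → 5744 − 5482 = 262
Selection 10: 262 + 300 = 562
Selection 11: 562 + 300 = 862
Selection 12: 862 + 300 = 1162
Selection 13: 1162 + 300 = 1462
Selection 14: 1462 + 300 = 1762
Selection 15: 1762 + 300 = 2062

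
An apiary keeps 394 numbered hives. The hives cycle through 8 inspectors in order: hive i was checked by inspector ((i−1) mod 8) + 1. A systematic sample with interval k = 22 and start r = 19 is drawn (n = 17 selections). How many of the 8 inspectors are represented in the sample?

Consecutive selections differ by k = 22, so their inspector numbers differ by 22 mod 8 = 6.
gcd(22, 8) = 2, so the sample visits 8/2 = 4 distinct residues mod 8.
Start 19 is inspector 3; the inspectors hit are 1, 3, 5, 7.

4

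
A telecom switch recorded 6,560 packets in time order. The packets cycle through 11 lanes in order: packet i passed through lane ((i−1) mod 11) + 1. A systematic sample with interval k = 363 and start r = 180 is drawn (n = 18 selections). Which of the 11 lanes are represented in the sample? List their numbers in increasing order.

4

Consecutive selections differ by k = 363, so their lane numbers differ by 363 mod 11 = 0.
gcd(363, 11) = 11, so the sample visits 11/11 = 1 distinct residues mod 11.
Start 180 is lane 4; the lanes hit are 4.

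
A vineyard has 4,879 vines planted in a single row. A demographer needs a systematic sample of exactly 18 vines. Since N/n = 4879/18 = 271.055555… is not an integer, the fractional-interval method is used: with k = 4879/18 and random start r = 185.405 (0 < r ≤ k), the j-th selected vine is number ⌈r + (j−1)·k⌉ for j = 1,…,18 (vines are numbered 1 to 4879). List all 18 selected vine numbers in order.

j=1: r + 0k = 185.405 → ⌈·⌉ = 186
j=2: r + 1k = 456.460555… → ⌈·⌉ = 457
j=3: r + 2k = 727.516111… → ⌈·⌉ = 728
j=4: r + 3k = 998.571666… → ⌈·⌉ = 999
j=5: r + 4k = 1269.627222… → ⌈·⌉ = 1270
j=6: r + 5k = 1540.682777… → ⌈·⌉ = 1541
j=7: r + 6k = 1811.738333… → ⌈·⌉ = 1812
j=8: r + 7k = 2082.793888… → ⌈·⌉ = 2083
j=9: r + 8k = 2353.849444… → ⌈·⌉ = 2354
j=10: r + 9k = 2624.905 → ⌈·⌉ = 2625
j=11: r + 10k = 2895.960555… → ⌈·⌉ = 2896
j=12: r + 11k = 3167.016111… → ⌈·⌉ = 3168
j=13: r + 12k = 3438.071666… → ⌈·⌉ = 3439
j=14: r + 13k = 3709.127222… → ⌈·⌉ = 3710
j=15: r + 14k = 3980.182777… → ⌈·⌉ = 3981
j=16: r + 15k = 4251.238333… → ⌈·⌉ = 4252
j=17: r + 16k = 4522.293888… → ⌈·⌉ = 4523
j=18: r + 17k = 4793.349444… → ⌈·⌉ = 4794

186, 457, 728, 999, 1270, 1541, 1812, 2083, 2354, 2625, 2896, 3168, 3439, 3710, 3981, 4252, 4523, 4794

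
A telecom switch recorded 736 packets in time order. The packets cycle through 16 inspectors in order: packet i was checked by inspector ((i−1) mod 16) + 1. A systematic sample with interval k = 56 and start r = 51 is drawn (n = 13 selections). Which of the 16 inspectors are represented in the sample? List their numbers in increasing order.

Consecutive selections differ by k = 56, so their inspector numbers differ by 56 mod 16 = 8.
gcd(56, 16) = 8, so the sample visits 16/8 = 2 distinct residues mod 16.
Start 51 is inspector 3; the inspectors hit are 3, 11.

3, 11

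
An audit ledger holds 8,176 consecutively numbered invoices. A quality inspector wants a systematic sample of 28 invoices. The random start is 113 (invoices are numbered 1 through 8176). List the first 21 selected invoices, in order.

k = N/n = 8176/28 = 292
invoice 1: 113
invoice 2: 113 + 292 = 405
invoice 3: 405 + 292 = 697
invoice 4: 697 + 292 = 989
invoice 5: 989 + 292 = 1281
invoice 6: 1281 + 292 = 1573
invoice 7: 1573 + 292 = 1865
invoice 8: 1865 + 292 = 2157
invoice 9: 2157 + 292 = 2449
invoice 10: 2449 + 292 = 2741
invoice 11: 2741 + 292 = 3033
invoice 12: 3033 + 292 = 3325
invoice 13: 3325 + 292 = 3617
invoice 14: 3617 + 292 = 3909
invoice 15: 3909 + 292 = 4201
invoice 16: 4201 + 292 = 4493
invoice 17: 4493 + 292 = 4785
invoice 18: 4785 + 292 = 5077
invoice 19: 5077 + 292 = 5369
invoice 20: 5369 + 292 = 5661
invoice 21: 5661 + 292 = 5953

113, 405, 697, 989, 1281, 1573, 1865, 2157, 2449, 2741, 3033, 3325, 3617, 3909, 4201, 4493, 4785, 5077, 5369, 5661, 5953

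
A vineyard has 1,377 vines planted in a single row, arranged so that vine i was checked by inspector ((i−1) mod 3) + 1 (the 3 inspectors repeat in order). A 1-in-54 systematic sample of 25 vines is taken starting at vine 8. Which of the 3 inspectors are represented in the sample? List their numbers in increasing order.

Consecutive selections differ by k = 54, so their inspector numbers differ by 54 mod 3 = 0.
gcd(54, 3) = 3, so the sample visits 3/3 = 1 distinct residues mod 3.
Start 8 is inspector 2; the inspectors hit are 2.

2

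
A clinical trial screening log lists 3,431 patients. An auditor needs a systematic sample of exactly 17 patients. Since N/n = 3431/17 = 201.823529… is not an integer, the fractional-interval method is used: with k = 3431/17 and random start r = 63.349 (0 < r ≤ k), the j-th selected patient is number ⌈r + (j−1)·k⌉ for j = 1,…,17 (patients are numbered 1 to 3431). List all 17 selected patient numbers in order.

j=1: r + 0k = 63.349 → ⌈·⌉ = 64
j=2: r + 1k = 265.172529… → ⌈·⌉ = 266
j=3: r + 2k = 466.996058… → ⌈·⌉ = 467
j=4: r + 3k = 668.819588… → ⌈·⌉ = 669
j=5: r + 4k = 870.643117… → ⌈·⌉ = 871
j=6: r + 5k = 1072.466647… → ⌈·⌉ = 1073
j=7: r + 6k = 1274.290176… → ⌈·⌉ = 1275
j=8: r + 7k = 1476.113705… → ⌈·⌉ = 1477
j=9: r + 8k = 1677.937235… → ⌈·⌉ = 1678
j=10: r + 9k = 1879.760764… → ⌈·⌉ = 1880
j=11: r + 10k = 2081.584294… → ⌈·⌉ = 2082
j=12: r + 11k = 2283.407823… → ⌈·⌉ = 2284
j=13: r + 12k = 2485.231352… → ⌈·⌉ = 2486
j=14: r + 13k = 2687.054882… → ⌈·⌉ = 2688
j=15: r + 14k = 2888.878411… → ⌈·⌉ = 2889
j=16: r + 15k = 3090.701941… → ⌈·⌉ = 3091
j=17: r + 16k = 3292.525470… → ⌈·⌉ = 3293

64, 266, 467, 669, 871, 1073, 1275, 1477, 1678, 1880, 2082, 2284, 2486, 2688, 2889, 3091, 3293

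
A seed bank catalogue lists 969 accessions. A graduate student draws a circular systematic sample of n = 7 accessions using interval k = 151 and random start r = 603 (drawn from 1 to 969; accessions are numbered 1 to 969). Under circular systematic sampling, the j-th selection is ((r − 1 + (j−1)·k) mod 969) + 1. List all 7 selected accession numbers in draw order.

603, 754, 905, 87, 238, 389, 540

Selection 1: 603
Selection 2: 603 + 151 = 754
Selection 3: 754 + 151 = 905
Selection 4: 905 + 151 = 1056 → 1056 − 969 = 87
Selection 5: 87 + 151 = 238
Selection 6: 238 + 151 = 389
Selection 7: 389 + 151 = 540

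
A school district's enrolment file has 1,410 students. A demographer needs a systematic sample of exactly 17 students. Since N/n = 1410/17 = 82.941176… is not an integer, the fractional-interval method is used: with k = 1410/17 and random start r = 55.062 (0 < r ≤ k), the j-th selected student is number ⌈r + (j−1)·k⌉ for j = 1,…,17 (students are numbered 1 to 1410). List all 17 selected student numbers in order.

j=1: r + 0k = 55.062 → ⌈·⌉ = 56
j=2: r + 1k = 138.003176… → ⌈·⌉ = 139
j=3: r + 2k = 220.944352… → ⌈·⌉ = 221
j=4: r + 3k = 303.885529… → ⌈·⌉ = 304
j=5: r + 4k = 386.826705… → ⌈·⌉ = 387
j=6: r + 5k = 469.767882… → ⌈·⌉ = 470
j=7: r + 6k = 552.709058… → ⌈·⌉ = 553
j=8: r + 7k = 635.650235… → ⌈·⌉ = 636
j=9: r + 8k = 718.591411… → ⌈·⌉ = 719
j=10: r + 9k = 801.532588… → ⌈·⌉ = 802
j=11: r + 10k = 884.473764… → ⌈·⌉ = 885
j=12: r + 11k = 967.414941… → ⌈·⌉ = 968
j=13: r + 12k = 1050.356117… → ⌈·⌉ = 1051
j=14: r + 13k = 1133.297294… → ⌈·⌉ = 1134
j=15: r + 14k = 1216.238470… → ⌈·⌉ = 1217
j=16: r + 15k = 1299.179647… → ⌈·⌉ = 1300
j=17: r + 16k = 1382.120823… → ⌈·⌉ = 1383

56, 139, 221, 304, 387, 470, 553, 636, 719, 802, 885, 968, 1051, 1134, 1217, 1300, 1383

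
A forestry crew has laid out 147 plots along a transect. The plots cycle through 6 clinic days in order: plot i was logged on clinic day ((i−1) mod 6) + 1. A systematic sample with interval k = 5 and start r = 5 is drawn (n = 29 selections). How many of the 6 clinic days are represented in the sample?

6

Consecutive selections differ by k = 5, so their clinic day numbers differ by 5 mod 6 = 5.
gcd(5, 6) = 1, so the sample visits 6/1 = 6 distinct residues mod 6.
Start 5 is clinic day 5; the clinic days hit are 1, 2, 3, 4, 5, 6.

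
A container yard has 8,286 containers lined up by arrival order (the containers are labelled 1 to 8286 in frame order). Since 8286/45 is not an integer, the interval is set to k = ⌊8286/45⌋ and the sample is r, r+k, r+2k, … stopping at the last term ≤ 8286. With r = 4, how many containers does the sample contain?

k = ⌊8286/45⌋ = 184
Achieved size = ⌊(8286 − 4)/184⌋ + 1 = ⌊8282/184⌋ + 1 = 45 + 1 = 46
(last selection: 4 + 45×184 = 8284 ≤ 8286; next would be 8468 > 8286)

46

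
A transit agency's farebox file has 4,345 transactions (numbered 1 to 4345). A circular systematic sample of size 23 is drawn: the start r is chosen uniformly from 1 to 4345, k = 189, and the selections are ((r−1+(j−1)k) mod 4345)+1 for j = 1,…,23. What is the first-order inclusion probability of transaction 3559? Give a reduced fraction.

23/4345

For each position j, as r ranges over 1…4345 the j-th selection hits every transaction exactly once, so transaction 3559 is selected for exactly 23 of the 4345 starts.
Inclusion probability = 23/4345.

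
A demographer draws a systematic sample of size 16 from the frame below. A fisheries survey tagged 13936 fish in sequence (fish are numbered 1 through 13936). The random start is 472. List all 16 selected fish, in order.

k = N/n = 13936/16 = 871
fish 1: 472
fish 2: 472 + 871 = 1343
fish 3: 1343 + 871 = 2214
fish 4: 2214 + 871 = 3085
fish 5: 3085 + 871 = 3956
fish 6: 3956 + 871 = 4827
fish 7: 4827 + 871 = 5698
fish 8: 5698 + 871 = 6569
fish 9: 6569 + 871 = 7440
fish 10: 7440 + 871 = 8311
fish 11: 8311 + 871 = 9182
fish 12: 9182 + 871 = 10053
fish 13: 10053 + 871 = 10924
fish 14: 10924 + 871 = 11795
fish 15: 11795 + 871 = 12666
fish 16: 12666 + 871 = 13537

472, 1343, 2214, 3085, 3956, 4827, 5698, 6569, 7440, 8311, 9182, 10053, 10924, 11795, 12666, 13537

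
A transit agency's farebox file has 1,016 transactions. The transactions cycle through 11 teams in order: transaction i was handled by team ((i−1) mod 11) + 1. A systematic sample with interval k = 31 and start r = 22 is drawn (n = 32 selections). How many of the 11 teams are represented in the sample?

11

Consecutive selections differ by k = 31, so their team numbers differ by 31 mod 11 = 9.
gcd(31, 11) = 1, so the sample visits 11/1 = 11 distinct residues mod 11.
Start 22 is team 11; the teams hit are 1, 2, 3, 4, 5, 6, 7, 8, 9, 10, 11.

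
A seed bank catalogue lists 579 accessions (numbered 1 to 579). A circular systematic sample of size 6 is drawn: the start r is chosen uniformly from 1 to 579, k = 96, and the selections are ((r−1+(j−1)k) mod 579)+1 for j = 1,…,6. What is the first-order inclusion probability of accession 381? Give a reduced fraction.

2/193

For each position j, as r ranges over 1…579 the j-th selection hits every accession exactly once, so accession 381 is selected for exactly 6 of the 579 starts.
Inclusion probability = 6/579 = 2/193.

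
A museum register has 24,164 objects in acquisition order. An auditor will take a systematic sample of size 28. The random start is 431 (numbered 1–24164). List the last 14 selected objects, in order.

k = N/n = 24164/28 = 863
15th selection = 431 + 14×863 = 12513
16th: 12513 + 863 = 13376
17th: 13376 + 863 = 14239
18th: 14239 + 863 = 15102
19th: 15102 + 863 = 15965
20th: 15965 + 863 = 16828
21st: 16828 + 863 = 17691
22nd: 17691 + 863 = 18554
23rd: 18554 + 863 = 19417
24th: 19417 + 863 = 20280
25th: 20280 + 863 = 21143
26th: 21143 + 863 = 22006
27th: 22006 + 863 = 22869
28th: 22869 + 863 = 23732

12513, 13376, 14239, 15102, 15965, 16828, 17691, 18554, 19417, 20280, 21143, 22006, 22869, 23732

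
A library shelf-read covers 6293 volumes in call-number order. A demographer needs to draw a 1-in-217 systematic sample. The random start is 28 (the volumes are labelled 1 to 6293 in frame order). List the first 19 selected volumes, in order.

volume 1: 28
volume 2: 28 + 217 = 245
volume 3: 245 + 217 = 462
volume 4: 462 + 217 = 679
volume 5: 679 + 217 = 896
volume 6: 896 + 217 = 1113
volume 7: 1113 + 217 = 1330
volume 8: 1330 + 217 = 1547
volume 9: 1547 + 217 = 1764
volume 10: 1764 + 217 = 1981
volume 11: 1981 + 217 = 2198
volume 12: 2198 + 217 = 2415
volume 13: 2415 + 217 = 2632
volume 14: 2632 + 217 = 2849
volume 15: 2849 + 217 = 3066
volume 16: 3066 + 217 = 3283
volume 17: 3283 + 217 = 3500
volume 18: 3500 + 217 = 3717
volume 19: 3717 + 217 = 3934

28, 245, 462, 679, 896, 1113, 1330, 1547, 1764, 1981, 2198, 2415, 2632, 2849, 3066, 3283, 3500, 3717, 3934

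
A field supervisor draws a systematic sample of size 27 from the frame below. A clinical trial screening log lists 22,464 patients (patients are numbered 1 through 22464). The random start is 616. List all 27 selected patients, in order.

k = N/n = 22464/27 = 832
patient 1: 616
patient 2: 616 + 832 = 1448
patient 3: 1448 + 832 = 2280
patient 4: 2280 + 832 = 3112
patient 5: 3112 + 832 = 3944
patient 6: 3944 + 832 = 4776
patient 7: 4776 + 832 = 5608
patient 8: 5608 + 832 = 6440
patient 9: 6440 + 832 = 7272
patient 10: 7272 + 832 = 8104
patient 11: 8104 + 832 = 8936
patient 12: 8936 + 832 = 9768
patient 13: 9768 + 832 = 10600
patient 14: 10600 + 832 = 11432
patient 15: 11432 + 832 = 12264
patient 16: 12264 + 832 = 13096
patient 17: 13096 + 832 = 13928
patient 18: 13928 + 832 = 14760
patient 19: 14760 + 832 = 15592
patient 20: 15592 + 832 = 16424
patient 21: 16424 + 832 = 17256
patient 22: 17256 + 832 = 18088
patient 23: 18088 + 832 = 18920
patient 24: 18920 + 832 = 19752
patient 25: 19752 + 832 = 20584
patient 26: 20584 + 832 = 21416
patient 27: 21416 + 832 = 22248

616, 1448, 2280, 3112, 3944, 4776, 5608, 6440, 7272, 8104, 8936, 9768, 10600, 11432, 12264, 13096, 13928, 14760, 15592, 16424, 17256, 18088, 18920, 19752, 20584, 21416, 22248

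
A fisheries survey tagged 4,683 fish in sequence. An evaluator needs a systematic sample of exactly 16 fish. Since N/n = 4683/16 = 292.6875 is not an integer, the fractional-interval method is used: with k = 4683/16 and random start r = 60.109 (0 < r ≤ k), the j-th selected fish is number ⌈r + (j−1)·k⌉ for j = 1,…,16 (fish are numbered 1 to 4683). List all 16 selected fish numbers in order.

j=1: r + 0k = 60.109 → ⌈·⌉ = 61
j=2: r + 1k = 352.7965 → ⌈·⌉ = 353
j=3: r + 2k = 645.484 → ⌈·⌉ = 646
j=4: r + 3k = 938.1715 → ⌈·⌉ = 939
j=5: r + 4k = 1230.859 → ⌈·⌉ = 1231
j=6: r + 5k = 1523.5465 → ⌈·⌉ = 1524
j=7: r + 6k = 1816.234 → ⌈·⌉ = 1817
j=8: r + 7k = 2108.9215 → ⌈·⌉ = 2109
j=9: r + 8k = 2401.609 → ⌈·⌉ = 2402
j=10: r + 9k = 2694.2965 → ⌈·⌉ = 2695
j=11: r + 10k = 2986.984 → ⌈·⌉ = 2987
j=12: r + 11k = 3279.6715 → ⌈·⌉ = 3280
j=13: r + 12k = 3572.359 → ⌈·⌉ = 3573
j=14: r + 13k = 3865.0465 → ⌈·⌉ = 3866
j=15: r + 14k = 4157.734 → ⌈·⌉ = 4158
j=16: r + 15k = 4450.4215 → ⌈·⌉ = 4451

61, 353, 646, 939, 1231, 1524, 1817, 2109, 2402, 2695, 2987, 3280, 3573, 3866, 4158, 4451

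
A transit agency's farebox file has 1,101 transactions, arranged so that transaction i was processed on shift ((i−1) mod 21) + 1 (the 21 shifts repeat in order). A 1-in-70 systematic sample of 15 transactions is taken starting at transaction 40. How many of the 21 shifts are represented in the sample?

Consecutive selections differ by k = 70, so their shift numbers differ by 70 mod 21 = 7.
gcd(70, 21) = 7, so the sample visits 21/7 = 3 distinct residues mod 21.
Start 40 is shift 19; the shifts hit are 5, 12, 19.

3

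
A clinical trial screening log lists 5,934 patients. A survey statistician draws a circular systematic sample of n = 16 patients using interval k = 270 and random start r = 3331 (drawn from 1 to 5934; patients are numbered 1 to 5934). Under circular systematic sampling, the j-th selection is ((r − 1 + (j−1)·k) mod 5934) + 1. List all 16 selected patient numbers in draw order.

3331, 3601, 3871, 4141, 4411, 4681, 4951, 5221, 5491, 5761, 97, 367, 637, 907, 1177, 1447

Selection 1: 3331
Selection 2: 3331 + 270 = 3601
Selection 3: 3601 + 270 = 3871
Selection 4: 3871 + 270 = 4141
Selection 5: 4141 + 270 = 4411
Selection 6: 4411 + 270 = 4681
Selection 7: 4681 + 270 = 4951
Selection 8: 4951 + 270 = 5221
Selection 9: 5221 + 270 = 5491
Selection 10: 5491 + 270 = 5761
Selection 11: 5761 + 270 = 6031 → 6031 − 5934 = 97
Selection 12: 97 + 270 = 367
Selection 13: 367 + 270 = 637
Selection 14: 637 + 270 = 907
Selection 15: 907 + 270 = 1177
Selection 16: 1177 + 270 = 1447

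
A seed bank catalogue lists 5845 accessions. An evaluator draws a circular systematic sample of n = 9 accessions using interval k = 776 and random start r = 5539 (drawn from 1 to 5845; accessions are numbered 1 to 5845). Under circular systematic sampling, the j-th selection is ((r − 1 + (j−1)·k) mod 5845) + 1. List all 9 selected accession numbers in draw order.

Selection 1: 5539
Selection 2: 5539 + 776 = 6315 → 6315 − 5845 = 470
Selection 3: 470 + 776 = 1246
Selection 4: 1246 + 776 = 2022
Selection 5: 2022 + 776 = 2798
Selection 6: 2798 + 776 = 3574
Selection 7: 3574 + 776 = 4350
Selection 8: 4350 + 776 = 5126
Selection 9: 5126 + 776 = 5902 → 5902 − 5845 = 57

5539, 470, 1246, 2022, 2798, 3574, 4350, 5126, 57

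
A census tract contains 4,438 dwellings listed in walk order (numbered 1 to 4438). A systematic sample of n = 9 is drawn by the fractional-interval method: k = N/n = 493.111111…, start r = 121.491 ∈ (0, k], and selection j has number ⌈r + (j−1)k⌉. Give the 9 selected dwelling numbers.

122, 615, 1108, 1601, 2094, 2588, 3081, 3574, 4067

j=1: r + 0k = 121.491 → ⌈·⌉ = 122
j=2: r + 1k = 614.602111… → ⌈·⌉ = 615
j=3: r + 2k = 1107.713222… → ⌈·⌉ = 1108
j=4: r + 3k = 1600.824333… → ⌈·⌉ = 1601
j=5: r + 4k = 2093.935444… → ⌈·⌉ = 2094
j=6: r + 5k = 2587.046555… → ⌈·⌉ = 2588
j=7: r + 6k = 3080.157666… → ⌈·⌉ = 3081
j=8: r + 7k = 3573.268777… → ⌈·⌉ = 3574
j=9: r + 8k = 4066.379888… → ⌈·⌉ = 4067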